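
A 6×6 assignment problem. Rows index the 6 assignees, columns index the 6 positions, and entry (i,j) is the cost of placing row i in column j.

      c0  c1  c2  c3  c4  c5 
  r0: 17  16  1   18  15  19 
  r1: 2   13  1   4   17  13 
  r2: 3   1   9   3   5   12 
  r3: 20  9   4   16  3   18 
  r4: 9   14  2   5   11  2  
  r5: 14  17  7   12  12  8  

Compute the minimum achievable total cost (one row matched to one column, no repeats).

Minimum assignment cost: 20

optimal assignment: row0→col2 (cost 1), row1→col0 (cost 2), row2→col1 (cost 1), row3→col4 (cost 3), row4→col3 (cost 5), row5→col5 (cost 8)
total = 1 + 2 + 1 + 3 + 5 + 8 = 20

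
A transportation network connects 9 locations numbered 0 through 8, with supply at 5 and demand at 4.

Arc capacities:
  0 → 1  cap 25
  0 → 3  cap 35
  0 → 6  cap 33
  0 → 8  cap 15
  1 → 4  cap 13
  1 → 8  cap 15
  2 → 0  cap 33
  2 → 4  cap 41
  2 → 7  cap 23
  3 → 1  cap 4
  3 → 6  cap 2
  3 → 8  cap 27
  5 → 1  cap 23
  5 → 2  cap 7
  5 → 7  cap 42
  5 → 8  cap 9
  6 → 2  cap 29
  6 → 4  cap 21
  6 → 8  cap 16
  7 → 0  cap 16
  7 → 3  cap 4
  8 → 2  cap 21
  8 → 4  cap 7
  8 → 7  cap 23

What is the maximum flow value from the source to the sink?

Maximum flow value: 59

augment #1: 5→1→4 bottleneck 13, total now 13
augment #2: 5→2→4 bottleneck 7, total now 20
augment #3: 5→8→4 bottleneck 7, total now 27
augment #4: 5→8→2→4 bottleneck 2, total now 29
augment #5: 5→1→8→2→4 bottleneck 10, total now 39
augment #6: 5→7→0→6→4 bottleneck 16, total now 55
augment #7: 5→7→3→6→4 bottleneck 2, total now 57
augment #8: 5→7→3→8→2→4 bottleneck 2, total now 59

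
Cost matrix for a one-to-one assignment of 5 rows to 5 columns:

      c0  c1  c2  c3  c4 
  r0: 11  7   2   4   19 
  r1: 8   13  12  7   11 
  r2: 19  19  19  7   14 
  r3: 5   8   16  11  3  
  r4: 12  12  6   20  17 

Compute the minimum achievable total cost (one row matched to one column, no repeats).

Minimum assignment cost: 31

optimal assignment: row0→col1 (cost 7), row1→col0 (cost 8), row2→col3 (cost 7), row3→col4 (cost 3), row4→col2 (cost 6)
total = 7 + 8 + 7 + 3 + 6 = 31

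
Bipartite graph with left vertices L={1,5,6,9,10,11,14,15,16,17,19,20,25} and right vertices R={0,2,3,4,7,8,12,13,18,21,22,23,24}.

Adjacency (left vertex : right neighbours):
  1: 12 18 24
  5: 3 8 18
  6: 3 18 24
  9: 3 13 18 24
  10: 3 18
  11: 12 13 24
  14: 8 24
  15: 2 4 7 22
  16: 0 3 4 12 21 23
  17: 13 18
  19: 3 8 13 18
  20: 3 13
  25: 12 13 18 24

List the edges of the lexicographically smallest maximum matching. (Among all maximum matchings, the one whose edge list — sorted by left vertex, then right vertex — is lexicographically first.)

Lex-smallest maximum matching: {(1,12), (5,3), (6,18), (9,13), (11,24), (14,8), (15,2), (16,0)}

|M| = 8 (so the lex-smallest maximum matching has 8 edges)
process left vertices in ascending order; for each, take the smallest-labelled available neighbour that still permits 8 edges overall, or leave it unmatched if none does
lex-smallest matching: {1-12, 5-3, 6-18, 9-13, 11-24, 14-8, 15-2, 16-0}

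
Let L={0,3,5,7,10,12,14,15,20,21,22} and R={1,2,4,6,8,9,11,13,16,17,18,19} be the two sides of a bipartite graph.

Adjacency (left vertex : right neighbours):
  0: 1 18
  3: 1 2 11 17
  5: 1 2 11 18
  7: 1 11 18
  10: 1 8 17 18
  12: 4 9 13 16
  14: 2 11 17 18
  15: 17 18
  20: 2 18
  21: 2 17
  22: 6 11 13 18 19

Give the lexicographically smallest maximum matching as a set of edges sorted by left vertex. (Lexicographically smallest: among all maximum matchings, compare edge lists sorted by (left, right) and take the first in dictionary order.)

Lex-smallest maximum matching: {(0,1), (3,2), (5,11), (7,18), (10,8), (12,4), (14,17), (22,6)}

|M| = 8 (so the lex-smallest maximum matching has 8 edges)
process left vertices in ascending order; for each, take the smallest-labelled available neighbour that still permits 8 edges overall, or leave it unmatched if none does
lex-smallest matching: {0-1, 3-2, 5-11, 7-18, 10-8, 12-4, 14-17, 22-6}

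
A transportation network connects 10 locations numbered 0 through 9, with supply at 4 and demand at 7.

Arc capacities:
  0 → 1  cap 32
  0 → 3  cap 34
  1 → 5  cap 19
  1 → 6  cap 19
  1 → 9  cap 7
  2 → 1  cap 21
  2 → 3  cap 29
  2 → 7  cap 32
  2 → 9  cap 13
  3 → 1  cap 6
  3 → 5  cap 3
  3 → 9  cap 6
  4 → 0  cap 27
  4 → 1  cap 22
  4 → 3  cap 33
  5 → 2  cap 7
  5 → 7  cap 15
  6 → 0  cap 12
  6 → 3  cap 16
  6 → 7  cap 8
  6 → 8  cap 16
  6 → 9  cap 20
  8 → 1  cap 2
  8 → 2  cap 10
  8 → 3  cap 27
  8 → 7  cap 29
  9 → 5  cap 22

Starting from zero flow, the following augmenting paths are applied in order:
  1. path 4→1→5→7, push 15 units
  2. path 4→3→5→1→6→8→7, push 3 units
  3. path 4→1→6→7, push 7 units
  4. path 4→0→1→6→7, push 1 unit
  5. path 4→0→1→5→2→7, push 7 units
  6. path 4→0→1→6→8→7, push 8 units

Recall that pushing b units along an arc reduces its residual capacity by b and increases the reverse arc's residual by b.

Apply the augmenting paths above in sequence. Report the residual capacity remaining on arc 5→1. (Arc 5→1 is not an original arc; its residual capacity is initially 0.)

after path 1 (4→1→5→7, push 15): res(5,1)=15
after path 2 (4→3→5→1→6→8→7, push 3): res(5,1)=12
after path 3 (4→1→6→7, push 7): res(5,1)=12
after path 4 (4→0→1→6→7, push 1): res(5,1)=12
after path 5 (4→0→1→5→2→7, push 7): res(5,1)=19
after path 6 (4→0→1→6→8→7, push 8): res(5,1)=19

Residual capacity of (5,1): 19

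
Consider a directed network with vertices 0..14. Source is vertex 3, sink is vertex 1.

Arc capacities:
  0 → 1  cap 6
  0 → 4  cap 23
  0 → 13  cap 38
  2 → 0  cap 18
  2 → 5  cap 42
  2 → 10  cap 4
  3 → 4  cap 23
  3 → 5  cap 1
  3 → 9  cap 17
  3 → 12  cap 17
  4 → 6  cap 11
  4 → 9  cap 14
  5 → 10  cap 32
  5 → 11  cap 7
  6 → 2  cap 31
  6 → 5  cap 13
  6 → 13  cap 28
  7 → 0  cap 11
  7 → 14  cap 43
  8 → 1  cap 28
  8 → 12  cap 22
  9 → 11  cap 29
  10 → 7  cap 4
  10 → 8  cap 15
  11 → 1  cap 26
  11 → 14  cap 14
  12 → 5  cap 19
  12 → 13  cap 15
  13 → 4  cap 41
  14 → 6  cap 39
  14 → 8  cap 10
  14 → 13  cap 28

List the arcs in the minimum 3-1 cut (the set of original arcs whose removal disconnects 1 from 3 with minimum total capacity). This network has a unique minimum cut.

augment #1: 3→5→11→1 push 1
augment #2: 3→9→11→1 push 17
augment #3: 3→4→9→11→1 push 8
augment #4: 3→4→6→2→0→1 push 6
augment #5: 3→12→5→10→8→1 push 15
augment #6: 3→4→9→11→14→8→1 push 4
augment #7: 3→12→5→11→14→8→1 push 2
augment #8: 3→4→6→5→11→14→8→1 push 4
max flow = 57; residual-reachable set from 3 gives S-side
cut edges (S→T): {(0,1), (10,8), (11,1), (14,8)} total cap 57

Min-cut arcs: {(0,1), (10,8), (11,1), (14,8)} (total capacity 57)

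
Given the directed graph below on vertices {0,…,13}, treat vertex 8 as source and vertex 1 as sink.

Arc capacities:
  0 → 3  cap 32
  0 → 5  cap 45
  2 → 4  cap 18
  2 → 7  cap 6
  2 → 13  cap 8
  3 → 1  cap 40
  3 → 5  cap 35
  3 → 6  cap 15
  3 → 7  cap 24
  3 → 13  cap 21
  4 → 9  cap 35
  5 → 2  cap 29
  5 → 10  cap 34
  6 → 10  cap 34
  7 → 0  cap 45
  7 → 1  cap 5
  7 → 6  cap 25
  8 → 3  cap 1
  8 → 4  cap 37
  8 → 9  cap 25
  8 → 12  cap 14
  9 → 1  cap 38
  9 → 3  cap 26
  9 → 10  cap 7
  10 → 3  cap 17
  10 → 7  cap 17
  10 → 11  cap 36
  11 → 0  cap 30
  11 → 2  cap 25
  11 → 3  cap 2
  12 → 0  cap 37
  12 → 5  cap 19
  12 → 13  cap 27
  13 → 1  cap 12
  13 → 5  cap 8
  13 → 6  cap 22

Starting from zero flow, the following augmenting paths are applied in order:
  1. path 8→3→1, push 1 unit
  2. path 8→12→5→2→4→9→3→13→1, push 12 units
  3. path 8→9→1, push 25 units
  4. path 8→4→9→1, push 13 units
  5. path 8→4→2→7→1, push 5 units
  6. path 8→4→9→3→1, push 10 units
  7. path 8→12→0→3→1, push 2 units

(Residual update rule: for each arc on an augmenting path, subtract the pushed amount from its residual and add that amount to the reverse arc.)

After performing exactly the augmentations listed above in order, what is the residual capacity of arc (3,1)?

Residual capacity of (3,1): 27

after path 1 (8→3→1, push 1): res(3,1)=39
after path 2 (8→12→5→2→4→9→3→13→1, push 12): res(3,1)=39
after path 3 (8→9→1, push 25): res(3,1)=39
after path 4 (8→4→9→1, push 13): res(3,1)=39
after path 5 (8→4→2→7→1, push 5): res(3,1)=39
after path 6 (8→4→9→3→1, push 10): res(3,1)=29
after path 7 (8→12→0→3→1, push 2): res(3,1)=27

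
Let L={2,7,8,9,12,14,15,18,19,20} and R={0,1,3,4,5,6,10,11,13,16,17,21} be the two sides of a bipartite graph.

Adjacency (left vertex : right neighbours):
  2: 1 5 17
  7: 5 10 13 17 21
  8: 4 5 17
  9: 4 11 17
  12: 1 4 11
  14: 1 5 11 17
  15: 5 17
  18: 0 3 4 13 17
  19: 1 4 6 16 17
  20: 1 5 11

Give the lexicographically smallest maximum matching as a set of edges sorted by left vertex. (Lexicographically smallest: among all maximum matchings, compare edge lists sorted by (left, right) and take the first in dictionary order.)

Lex-smallest maximum matching: {(2,1), (7,10), (8,4), (9,11), (14,5), (15,17), (18,0), (19,6)}

|M| = 8 (so the lex-smallest maximum matching has 8 edges)
process left vertices in ascending order; for each, take the smallest-labelled available neighbour that still permits 8 edges overall, or leave it unmatched if none does
lex-smallest matching: {2-1, 7-10, 8-4, 9-11, 14-5, 15-17, 18-0, 19-6}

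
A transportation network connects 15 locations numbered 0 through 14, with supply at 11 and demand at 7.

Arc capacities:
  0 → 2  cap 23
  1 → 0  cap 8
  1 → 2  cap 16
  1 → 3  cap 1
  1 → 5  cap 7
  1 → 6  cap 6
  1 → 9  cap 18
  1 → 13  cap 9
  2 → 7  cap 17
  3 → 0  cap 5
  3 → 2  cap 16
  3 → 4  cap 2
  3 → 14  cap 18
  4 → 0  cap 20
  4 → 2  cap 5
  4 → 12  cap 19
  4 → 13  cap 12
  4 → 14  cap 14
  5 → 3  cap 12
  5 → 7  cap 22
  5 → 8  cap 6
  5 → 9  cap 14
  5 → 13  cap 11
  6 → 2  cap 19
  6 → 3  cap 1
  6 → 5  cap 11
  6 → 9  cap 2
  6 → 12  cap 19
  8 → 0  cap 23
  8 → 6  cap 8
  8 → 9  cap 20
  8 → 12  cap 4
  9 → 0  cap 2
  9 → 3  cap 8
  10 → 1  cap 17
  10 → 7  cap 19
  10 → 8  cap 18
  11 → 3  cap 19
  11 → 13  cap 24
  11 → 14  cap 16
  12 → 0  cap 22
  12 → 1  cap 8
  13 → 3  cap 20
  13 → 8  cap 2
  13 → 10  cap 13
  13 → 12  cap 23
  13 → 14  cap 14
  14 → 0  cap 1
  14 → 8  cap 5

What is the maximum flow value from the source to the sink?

Maximum flow value: 45

augment #1: 11→3→2→7 bottleneck 16, total now 16
augment #2: 11→13→10→7 bottleneck 13, total now 29
augment #3: 11→3→0→2→7 bottleneck 1, total now 30
augment #4: 11→13→8→6→5→7 bottleneck 2, total now 32
augment #5: 11→13→12→1→5→7 bottleneck 7, total now 39
augment #6: 11→14→8→6→5→7 bottleneck 5, total now 44
augment #7: 11→13→12→1→6→5→7 bottleneck 1, total now 45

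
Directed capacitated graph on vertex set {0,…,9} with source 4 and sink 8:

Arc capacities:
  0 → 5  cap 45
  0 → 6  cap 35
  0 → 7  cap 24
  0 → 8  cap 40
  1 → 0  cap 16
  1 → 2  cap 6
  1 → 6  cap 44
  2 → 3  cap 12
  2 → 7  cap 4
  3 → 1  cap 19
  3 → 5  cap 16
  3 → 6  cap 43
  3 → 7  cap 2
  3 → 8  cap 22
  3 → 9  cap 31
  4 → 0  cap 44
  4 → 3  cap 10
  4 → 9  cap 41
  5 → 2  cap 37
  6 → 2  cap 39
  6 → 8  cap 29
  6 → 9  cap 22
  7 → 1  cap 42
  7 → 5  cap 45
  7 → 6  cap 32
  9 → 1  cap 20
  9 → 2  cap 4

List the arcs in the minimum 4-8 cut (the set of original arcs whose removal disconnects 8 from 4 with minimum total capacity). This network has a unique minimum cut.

Min-cut arcs: {(4,0), (4,3), (9,1), (9,2)} (total capacity 78)

augment #1: 4→0→8 push 40
augment #2: 4→3→8 push 10
augment #3: 4→0→6→8 push 4
augment #4: 4→9→1→6→8 push 20
augment #5: 4→9→2→3→8 push 4
max flow = 78; residual-reachable set from 4 gives S-side
cut edges (S→T): {(4,0), (4,3), (9,1), (9,2)} total cap 78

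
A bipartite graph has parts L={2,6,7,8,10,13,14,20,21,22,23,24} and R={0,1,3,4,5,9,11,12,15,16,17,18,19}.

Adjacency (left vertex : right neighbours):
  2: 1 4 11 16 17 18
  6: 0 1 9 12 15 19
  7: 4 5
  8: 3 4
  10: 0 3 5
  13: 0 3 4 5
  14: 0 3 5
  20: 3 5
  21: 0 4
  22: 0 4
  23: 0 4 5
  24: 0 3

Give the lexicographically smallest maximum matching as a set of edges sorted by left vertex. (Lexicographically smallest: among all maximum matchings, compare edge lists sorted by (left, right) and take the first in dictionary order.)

|M| = 6 (so the lex-smallest maximum matching has 6 edges)
process left vertices in ascending order; for each, take the smallest-labelled available neighbour that still permits 6 edges overall, or leave it unmatched if none does
lex-smallest matching: {2-1, 6-9, 7-4, 8-3, 10-0, 13-5}

Lex-smallest maximum matching: {(2,1), (6,9), (7,4), (8,3), (10,0), (13,5)}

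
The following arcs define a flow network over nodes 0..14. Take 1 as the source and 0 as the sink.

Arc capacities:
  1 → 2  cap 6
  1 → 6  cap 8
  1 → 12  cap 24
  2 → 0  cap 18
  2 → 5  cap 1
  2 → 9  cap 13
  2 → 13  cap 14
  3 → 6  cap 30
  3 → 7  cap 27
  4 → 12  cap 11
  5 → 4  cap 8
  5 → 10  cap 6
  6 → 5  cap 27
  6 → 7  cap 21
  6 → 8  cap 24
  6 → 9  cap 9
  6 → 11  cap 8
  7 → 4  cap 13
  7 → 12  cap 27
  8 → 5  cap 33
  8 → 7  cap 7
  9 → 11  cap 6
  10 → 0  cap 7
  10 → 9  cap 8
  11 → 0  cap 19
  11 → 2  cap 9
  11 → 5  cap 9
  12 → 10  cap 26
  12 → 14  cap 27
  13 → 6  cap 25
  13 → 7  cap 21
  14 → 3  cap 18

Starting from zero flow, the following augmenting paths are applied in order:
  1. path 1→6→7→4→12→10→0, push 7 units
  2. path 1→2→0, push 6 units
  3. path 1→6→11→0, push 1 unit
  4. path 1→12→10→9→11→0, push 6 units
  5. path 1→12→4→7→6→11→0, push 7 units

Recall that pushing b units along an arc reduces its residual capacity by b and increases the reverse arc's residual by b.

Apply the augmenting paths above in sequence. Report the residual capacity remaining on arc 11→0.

Residual capacity of (11,0): 5

after path 1 (1→6→7→4→12→10→0, push 7): res(11,0)=19
after path 2 (1→2→0, push 6): res(11,0)=19
after path 3 (1→6→11→0, push 1): res(11,0)=18
after path 4 (1→12→10→9→11→0, push 6): res(11,0)=12
after path 5 (1→12→4→7→6→11→0, push 7): res(11,0)=5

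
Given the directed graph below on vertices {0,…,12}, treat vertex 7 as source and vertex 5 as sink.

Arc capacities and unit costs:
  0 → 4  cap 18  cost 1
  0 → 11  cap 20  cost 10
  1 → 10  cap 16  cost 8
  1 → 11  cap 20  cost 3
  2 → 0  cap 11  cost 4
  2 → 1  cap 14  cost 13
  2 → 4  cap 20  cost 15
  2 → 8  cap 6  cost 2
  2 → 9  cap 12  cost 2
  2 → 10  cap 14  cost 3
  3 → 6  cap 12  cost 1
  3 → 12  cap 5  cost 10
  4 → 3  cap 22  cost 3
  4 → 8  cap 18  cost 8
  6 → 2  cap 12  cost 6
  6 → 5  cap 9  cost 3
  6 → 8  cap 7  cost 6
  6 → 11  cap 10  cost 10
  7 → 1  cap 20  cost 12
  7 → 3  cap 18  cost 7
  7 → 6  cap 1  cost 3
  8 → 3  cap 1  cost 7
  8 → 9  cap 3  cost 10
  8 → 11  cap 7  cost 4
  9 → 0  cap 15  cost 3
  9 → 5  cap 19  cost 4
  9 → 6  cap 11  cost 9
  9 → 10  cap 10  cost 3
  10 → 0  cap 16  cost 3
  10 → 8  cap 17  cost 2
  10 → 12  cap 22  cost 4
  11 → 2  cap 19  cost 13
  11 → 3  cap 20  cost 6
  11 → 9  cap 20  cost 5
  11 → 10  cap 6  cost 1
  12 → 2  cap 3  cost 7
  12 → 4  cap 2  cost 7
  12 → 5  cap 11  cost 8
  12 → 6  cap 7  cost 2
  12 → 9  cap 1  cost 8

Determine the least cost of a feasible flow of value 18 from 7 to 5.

Minimum cost for 18 units: 294

shortest-cost path #1: 7→6→5 push 1 @ unit cost 6 (adds 6)
shortest-cost path #2: 7→3→6→5 push 8 @ unit cost 11 (adds 88)
shortest-cost path #3: 7→3→6→2→9→5 push 4 @ unit cost 20 (adds 80)
shortest-cost path #4: 7→1→11→9→5 push 5 @ unit cost 24 (adds 120)
total cost = 294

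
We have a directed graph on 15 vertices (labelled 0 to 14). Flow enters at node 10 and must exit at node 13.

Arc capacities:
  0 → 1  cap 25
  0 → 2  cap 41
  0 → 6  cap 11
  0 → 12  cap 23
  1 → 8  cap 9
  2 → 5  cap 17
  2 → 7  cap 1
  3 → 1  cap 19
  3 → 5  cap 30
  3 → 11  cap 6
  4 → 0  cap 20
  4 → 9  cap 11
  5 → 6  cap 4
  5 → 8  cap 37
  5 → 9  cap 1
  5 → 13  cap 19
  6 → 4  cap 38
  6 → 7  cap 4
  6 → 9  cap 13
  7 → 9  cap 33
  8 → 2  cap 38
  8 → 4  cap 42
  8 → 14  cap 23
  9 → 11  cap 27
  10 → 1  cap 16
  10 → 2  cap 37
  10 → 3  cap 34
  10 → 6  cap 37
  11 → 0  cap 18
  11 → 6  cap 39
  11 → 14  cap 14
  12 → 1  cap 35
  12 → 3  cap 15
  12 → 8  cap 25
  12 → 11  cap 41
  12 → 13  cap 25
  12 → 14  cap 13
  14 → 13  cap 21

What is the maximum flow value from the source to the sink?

augment #1: 10→2→5→13 bottleneck 17, total now 17
augment #2: 10→3→5→13 bottleneck 2, total now 19
augment #3: 10→1→8→14→13 bottleneck 9, total now 28
augment #4: 10→3→11→14→13 bottleneck 6, total now 34
augment #5: 10→3→5→8→14→13 bottleneck 6, total now 40
augment #6: 10→6→4→0→12→13 bottleneck 20, total now 60
augment #7: 10→6→9→11→0→12→13 bottleneck 3, total now 63

Maximum flow value: 63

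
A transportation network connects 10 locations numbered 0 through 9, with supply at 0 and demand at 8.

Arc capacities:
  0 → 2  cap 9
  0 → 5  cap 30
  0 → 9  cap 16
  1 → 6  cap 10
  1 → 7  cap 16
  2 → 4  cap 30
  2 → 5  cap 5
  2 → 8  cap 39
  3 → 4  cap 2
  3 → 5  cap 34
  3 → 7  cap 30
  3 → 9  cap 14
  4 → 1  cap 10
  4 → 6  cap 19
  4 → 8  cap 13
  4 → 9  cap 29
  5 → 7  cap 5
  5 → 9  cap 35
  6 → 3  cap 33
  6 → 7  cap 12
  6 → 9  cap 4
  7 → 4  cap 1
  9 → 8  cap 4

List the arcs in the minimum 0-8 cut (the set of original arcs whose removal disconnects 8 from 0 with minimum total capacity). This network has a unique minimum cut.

Min-cut arcs: {(0,2), (7,4), (9,8)} (total capacity 14)

augment #1: 0→2→8 push 9
augment #2: 0→9→8 push 4
augment #3: 0→5→7→4→8 push 1
max flow = 14; residual-reachable set from 0 gives S-side
cut edges (S→T): {(0,2), (7,4), (9,8)} total cap 14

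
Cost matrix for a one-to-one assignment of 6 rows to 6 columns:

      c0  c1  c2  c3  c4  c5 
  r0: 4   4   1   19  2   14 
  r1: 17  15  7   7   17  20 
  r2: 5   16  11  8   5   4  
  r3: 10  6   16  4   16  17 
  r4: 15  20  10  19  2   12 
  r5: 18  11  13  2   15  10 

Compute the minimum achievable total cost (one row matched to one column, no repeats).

optimal assignment: row0→col0 (cost 4), row1→col2 (cost 7), row2→col5 (cost 4), row3→col1 (cost 6), row4→col4 (cost 2), row5→col3 (cost 2)
total = 4 + 7 + 4 + 6 + 2 + 2 = 25

Minimum assignment cost: 25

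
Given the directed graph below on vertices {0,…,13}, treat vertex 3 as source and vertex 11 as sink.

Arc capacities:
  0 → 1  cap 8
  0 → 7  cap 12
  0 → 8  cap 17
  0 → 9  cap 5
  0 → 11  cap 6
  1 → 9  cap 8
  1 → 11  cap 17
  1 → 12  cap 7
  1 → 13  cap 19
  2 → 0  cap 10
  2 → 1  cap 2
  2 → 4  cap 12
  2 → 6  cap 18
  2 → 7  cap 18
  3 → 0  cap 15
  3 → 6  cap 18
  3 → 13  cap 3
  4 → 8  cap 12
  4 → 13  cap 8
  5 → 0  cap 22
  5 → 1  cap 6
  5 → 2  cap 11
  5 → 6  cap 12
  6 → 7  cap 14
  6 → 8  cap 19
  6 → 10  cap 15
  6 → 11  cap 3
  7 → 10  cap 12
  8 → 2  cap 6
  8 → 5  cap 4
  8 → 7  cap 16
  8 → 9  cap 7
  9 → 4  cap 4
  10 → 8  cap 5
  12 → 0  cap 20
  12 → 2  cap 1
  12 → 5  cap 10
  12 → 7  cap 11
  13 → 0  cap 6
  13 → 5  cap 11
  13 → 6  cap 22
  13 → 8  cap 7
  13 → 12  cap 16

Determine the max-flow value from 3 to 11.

augment #1: 3→0→11 bottleneck 6, total now 6
augment #2: 3→6→11 bottleneck 3, total now 9
augment #3: 3→0→1→11 bottleneck 8, total now 17
augment #4: 3→13→5→1→11 bottleneck 3, total now 20
augment #5: 3→0→8→2→1→11 bottleneck 1, total now 21
augment #6: 3→6→8→2→1→11 bottleneck 1, total now 22
augment #7: 3→6→8→5→1→11 bottleneck 3, total now 25

Maximum flow value: 25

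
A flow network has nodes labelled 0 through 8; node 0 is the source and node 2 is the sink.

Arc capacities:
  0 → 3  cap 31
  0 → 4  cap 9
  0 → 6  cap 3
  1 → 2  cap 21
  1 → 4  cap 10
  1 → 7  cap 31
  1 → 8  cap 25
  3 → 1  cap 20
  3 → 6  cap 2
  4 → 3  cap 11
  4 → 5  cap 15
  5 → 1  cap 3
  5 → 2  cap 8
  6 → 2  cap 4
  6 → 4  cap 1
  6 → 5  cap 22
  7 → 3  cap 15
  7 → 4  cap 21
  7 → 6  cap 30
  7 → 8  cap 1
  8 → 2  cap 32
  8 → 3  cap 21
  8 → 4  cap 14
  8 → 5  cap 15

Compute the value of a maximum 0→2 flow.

Maximum flow value: 34

augment #1: 0→6→2 bottleneck 3, total now 3
augment #2: 0→3→1→2 bottleneck 20, total now 23
augment #3: 0→3→6→2 bottleneck 1, total now 24
augment #4: 0→4→5→2 bottleneck 8, total now 32
augment #5: 0→4→5→1→2 bottleneck 1, total now 33
augment #6: 0→3→6→5→1→8→2 bottleneck 1, total now 34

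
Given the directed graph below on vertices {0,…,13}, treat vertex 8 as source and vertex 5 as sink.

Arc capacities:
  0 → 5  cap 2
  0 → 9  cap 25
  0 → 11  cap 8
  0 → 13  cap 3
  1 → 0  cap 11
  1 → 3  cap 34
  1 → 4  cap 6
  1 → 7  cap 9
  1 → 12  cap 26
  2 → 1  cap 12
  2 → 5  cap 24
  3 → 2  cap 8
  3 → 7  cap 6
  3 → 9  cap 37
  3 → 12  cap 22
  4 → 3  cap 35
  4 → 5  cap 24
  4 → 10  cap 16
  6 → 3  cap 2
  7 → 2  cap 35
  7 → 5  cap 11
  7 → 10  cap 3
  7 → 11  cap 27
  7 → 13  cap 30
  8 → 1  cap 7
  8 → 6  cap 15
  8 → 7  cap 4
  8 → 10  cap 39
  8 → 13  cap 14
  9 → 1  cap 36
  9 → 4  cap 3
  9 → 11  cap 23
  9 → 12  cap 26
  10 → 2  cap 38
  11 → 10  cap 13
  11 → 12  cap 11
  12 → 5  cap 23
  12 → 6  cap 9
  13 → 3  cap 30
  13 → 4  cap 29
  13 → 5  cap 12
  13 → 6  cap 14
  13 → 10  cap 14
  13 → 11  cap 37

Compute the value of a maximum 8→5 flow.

augment #1: 8→7→5 bottleneck 4, total now 4
augment #2: 8→13→5 bottleneck 12, total now 16
augment #3: 8→1→0→5 bottleneck 2, total now 18
augment #4: 8→1→4→5 bottleneck 5, total now 23
augment #5: 8→10→2→5 bottleneck 24, total now 47
augment #6: 8→13→4→5 bottleneck 2, total now 49
augment #7: 8→6→3→7→5 bottleneck 2, total now 51
augment #8: 8→10→2→1→4→5 bottleneck 1, total now 52
augment #9: 8→10→2→1→7→5 bottleneck 5, total now 57
augment #10: 8→10→2→1→12→5 bottleneck 6, total now 63

Maximum flow value: 63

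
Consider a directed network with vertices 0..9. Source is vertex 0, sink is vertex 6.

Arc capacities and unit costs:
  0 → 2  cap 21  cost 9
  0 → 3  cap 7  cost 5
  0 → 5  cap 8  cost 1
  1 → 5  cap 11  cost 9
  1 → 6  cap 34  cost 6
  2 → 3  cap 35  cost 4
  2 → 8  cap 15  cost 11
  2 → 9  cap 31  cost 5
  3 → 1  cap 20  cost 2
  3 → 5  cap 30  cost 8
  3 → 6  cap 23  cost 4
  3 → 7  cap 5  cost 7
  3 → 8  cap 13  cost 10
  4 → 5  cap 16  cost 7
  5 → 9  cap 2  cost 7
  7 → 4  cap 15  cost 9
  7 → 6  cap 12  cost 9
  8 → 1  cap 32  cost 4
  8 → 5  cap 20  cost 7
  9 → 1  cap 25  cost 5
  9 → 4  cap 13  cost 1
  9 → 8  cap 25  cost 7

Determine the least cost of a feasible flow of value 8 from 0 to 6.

shortest-cost path #1: 0→3→6 push 7 @ unit cost 9 (adds 63)
shortest-cost path #2: 0→2→3→6 push 1 @ unit cost 17 (adds 17)
total cost = 80

Minimum cost for 8 units: 80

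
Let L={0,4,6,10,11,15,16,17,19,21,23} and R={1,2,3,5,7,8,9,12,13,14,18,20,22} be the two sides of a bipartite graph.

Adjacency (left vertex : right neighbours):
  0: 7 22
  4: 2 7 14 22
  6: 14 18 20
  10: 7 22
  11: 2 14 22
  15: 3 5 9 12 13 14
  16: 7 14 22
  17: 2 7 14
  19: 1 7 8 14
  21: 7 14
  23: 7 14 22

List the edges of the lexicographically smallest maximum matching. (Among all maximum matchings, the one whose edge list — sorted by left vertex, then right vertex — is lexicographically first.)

Lex-smallest maximum matching: {(0,7), (4,2), (6,18), (10,22), (11,14), (15,3), (19,1)}

|M| = 7 (so the lex-smallest maximum matching has 7 edges)
process left vertices in ascending order; for each, take the smallest-labelled available neighbour that still permits 7 edges overall, or leave it unmatched if none does
lex-smallest matching: {0-7, 4-2, 6-18, 10-22, 11-14, 15-3, 19-1}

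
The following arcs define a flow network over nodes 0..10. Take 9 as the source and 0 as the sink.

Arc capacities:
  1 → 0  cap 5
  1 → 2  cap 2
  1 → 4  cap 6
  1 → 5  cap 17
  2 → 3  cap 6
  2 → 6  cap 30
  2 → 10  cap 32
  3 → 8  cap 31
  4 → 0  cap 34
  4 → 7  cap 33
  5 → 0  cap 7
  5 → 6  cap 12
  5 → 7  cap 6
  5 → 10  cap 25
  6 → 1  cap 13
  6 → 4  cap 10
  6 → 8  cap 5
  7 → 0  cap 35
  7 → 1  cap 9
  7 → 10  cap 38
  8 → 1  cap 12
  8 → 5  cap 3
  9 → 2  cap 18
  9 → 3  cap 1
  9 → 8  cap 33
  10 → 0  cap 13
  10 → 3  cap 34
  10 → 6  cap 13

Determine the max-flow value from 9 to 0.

Maximum flow value: 33

augment #1: 9→2→10→0 bottleneck 13, total now 13
augment #2: 9→8→1→0 bottleneck 5, total now 18
augment #3: 9→8→5→0 bottleneck 3, total now 21
augment #4: 9→2→6→4→0 bottleneck 5, total now 26
augment #5: 9→8→1→4→0 bottleneck 6, total now 32
augment #6: 9→8→1→5→0 bottleneck 1, total now 33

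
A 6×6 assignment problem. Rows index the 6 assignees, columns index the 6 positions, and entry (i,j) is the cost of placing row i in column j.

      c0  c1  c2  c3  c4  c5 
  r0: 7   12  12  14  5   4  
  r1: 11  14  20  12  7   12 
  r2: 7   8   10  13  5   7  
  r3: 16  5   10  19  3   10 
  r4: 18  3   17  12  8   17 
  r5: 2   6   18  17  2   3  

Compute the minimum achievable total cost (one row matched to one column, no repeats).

optimal assignment: row0→col5 (cost 4), row1→col3 (cost 12), row2→col2 (cost 10), row3→col4 (cost 3), row4→col1 (cost 3), row5→col0 (cost 2)
total = 4 + 12 + 10 + 3 + 3 + 2 = 34

Minimum assignment cost: 34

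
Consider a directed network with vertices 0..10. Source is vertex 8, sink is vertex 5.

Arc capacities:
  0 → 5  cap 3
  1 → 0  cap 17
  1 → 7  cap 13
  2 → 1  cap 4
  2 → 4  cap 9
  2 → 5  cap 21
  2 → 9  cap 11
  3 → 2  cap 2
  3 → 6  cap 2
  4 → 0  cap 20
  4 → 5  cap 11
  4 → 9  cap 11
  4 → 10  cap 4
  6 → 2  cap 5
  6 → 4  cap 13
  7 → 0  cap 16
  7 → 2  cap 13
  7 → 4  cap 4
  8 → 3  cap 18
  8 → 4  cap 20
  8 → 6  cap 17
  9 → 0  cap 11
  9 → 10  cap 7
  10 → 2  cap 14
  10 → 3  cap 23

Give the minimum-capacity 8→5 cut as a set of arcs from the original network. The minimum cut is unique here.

augment #1: 8→4→5 push 11
augment #2: 8→3→2→5 push 2
augment #3: 8→4→0→5 push 3
augment #4: 8→6→2→5 push 5
augment #5: 8→4→10→2→5 push 4
augment #6: 8→4→9→10→2→5 push 2
augment #7: 8→6→4→9→10→2→5 push 5
max flow = 32; residual-reachable set from 8 gives S-side
cut edges (S→T): {(0,5), (3,2), (4,5), (4,10), (6,2), (9,10)} total cap 32

Min-cut arcs: {(0,5), (3,2), (4,5), (4,10), (6,2), (9,10)} (total capacity 32)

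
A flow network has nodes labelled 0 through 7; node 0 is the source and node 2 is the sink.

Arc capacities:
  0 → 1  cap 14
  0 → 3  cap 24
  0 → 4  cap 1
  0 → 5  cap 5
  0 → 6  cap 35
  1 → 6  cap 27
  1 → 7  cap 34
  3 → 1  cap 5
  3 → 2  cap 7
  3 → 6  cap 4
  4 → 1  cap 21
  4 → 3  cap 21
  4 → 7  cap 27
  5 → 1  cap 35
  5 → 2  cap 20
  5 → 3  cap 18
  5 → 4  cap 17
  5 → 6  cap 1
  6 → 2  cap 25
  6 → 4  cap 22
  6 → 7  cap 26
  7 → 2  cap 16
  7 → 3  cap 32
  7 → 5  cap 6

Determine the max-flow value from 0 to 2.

augment #1: 0→3→2 bottleneck 7, total now 7
augment #2: 0→5→2 bottleneck 5, total now 12
augment #3: 0→6→2 bottleneck 25, total now 37
augment #4: 0→1→7→2 bottleneck 14, total now 51
augment #5: 0→4→7→2 bottleneck 1, total now 52
augment #6: 0→6→7→2 bottleneck 1, total now 53
augment #7: 0→6→7→5→2 bottleneck 6, total now 59

Maximum flow value: 59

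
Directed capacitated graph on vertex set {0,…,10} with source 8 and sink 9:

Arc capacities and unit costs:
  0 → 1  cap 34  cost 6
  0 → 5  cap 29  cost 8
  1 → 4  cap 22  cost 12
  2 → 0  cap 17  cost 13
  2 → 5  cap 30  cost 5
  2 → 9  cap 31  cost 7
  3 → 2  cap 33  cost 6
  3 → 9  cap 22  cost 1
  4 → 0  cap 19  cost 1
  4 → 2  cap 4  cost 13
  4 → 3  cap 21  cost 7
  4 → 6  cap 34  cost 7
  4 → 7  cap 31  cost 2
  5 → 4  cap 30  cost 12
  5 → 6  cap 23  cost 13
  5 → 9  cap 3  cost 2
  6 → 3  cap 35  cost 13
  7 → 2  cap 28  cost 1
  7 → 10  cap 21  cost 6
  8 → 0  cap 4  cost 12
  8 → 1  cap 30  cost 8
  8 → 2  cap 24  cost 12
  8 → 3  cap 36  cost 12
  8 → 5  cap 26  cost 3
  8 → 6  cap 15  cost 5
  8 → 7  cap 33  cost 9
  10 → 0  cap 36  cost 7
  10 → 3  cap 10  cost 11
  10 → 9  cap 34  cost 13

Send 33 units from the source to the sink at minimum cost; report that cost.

shortest-cost path #1: 8→5→9 push 3 @ unit cost 5 (adds 15)
shortest-cost path #2: 8→3→9 push 22 @ unit cost 13 (adds 286)
shortest-cost path #3: 8→7→2→9 push 8 @ unit cost 17 (adds 136)
total cost = 437

Minimum cost for 33 units: 437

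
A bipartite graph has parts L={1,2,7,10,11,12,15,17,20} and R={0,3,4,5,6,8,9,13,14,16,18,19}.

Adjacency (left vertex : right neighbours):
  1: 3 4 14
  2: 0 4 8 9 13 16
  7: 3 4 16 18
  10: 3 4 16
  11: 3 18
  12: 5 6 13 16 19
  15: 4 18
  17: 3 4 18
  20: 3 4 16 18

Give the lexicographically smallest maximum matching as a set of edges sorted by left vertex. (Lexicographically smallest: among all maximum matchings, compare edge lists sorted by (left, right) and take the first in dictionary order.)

Lex-smallest maximum matching: {(1,14), (2,0), (7,3), (10,4), (11,18), (12,5), (20,16)}

|M| = 7 (so the lex-smallest maximum matching has 7 edges)
process left vertices in ascending order; for each, take the smallest-labelled available neighbour that still permits 7 edges overall, or leave it unmatched if none does
lex-smallest matching: {1-14, 2-0, 7-3, 10-4, 11-18, 12-5, 20-16}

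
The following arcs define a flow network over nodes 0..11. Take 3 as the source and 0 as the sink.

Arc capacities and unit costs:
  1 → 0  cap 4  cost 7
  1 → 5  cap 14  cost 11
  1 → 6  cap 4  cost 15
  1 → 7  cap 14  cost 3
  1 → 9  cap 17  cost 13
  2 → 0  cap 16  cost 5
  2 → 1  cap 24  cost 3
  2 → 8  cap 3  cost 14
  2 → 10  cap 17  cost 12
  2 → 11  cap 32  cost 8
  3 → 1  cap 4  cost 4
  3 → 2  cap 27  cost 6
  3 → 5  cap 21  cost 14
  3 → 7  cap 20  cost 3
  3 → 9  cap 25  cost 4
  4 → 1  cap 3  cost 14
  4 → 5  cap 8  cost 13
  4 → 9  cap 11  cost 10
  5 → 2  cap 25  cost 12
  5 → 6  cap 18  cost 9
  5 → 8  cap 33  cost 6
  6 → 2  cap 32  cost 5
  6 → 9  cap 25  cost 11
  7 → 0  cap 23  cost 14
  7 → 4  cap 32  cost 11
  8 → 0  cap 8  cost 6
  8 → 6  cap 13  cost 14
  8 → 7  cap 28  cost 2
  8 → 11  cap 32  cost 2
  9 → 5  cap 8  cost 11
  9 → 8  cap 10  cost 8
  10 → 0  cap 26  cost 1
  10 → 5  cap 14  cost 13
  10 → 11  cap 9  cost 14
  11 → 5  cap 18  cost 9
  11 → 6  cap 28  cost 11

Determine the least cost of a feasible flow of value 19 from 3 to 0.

shortest-cost path #1: 3→1→0 push 4 @ unit cost 11 (adds 44)
shortest-cost path #2: 3→2→0 push 15 @ unit cost 11 (adds 165)
total cost = 209

Minimum cost for 19 units: 209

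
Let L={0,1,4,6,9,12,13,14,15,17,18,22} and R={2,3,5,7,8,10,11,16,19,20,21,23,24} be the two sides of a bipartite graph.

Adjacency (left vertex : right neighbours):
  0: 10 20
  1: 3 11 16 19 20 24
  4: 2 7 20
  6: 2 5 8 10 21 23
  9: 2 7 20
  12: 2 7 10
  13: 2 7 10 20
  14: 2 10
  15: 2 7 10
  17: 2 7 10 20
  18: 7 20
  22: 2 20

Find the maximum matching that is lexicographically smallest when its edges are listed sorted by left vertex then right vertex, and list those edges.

|M| = 6 (so the lex-smallest maximum matching has 6 edges)
process left vertices in ascending order; for each, take the smallest-labelled available neighbour that still permits 6 edges overall, or leave it unmatched if none does
lex-smallest matching: {0-10, 1-3, 4-2, 6-5, 9-7, 13-20}

Lex-smallest maximum matching: {(0,10), (1,3), (4,2), (6,5), (9,7), (13,20)}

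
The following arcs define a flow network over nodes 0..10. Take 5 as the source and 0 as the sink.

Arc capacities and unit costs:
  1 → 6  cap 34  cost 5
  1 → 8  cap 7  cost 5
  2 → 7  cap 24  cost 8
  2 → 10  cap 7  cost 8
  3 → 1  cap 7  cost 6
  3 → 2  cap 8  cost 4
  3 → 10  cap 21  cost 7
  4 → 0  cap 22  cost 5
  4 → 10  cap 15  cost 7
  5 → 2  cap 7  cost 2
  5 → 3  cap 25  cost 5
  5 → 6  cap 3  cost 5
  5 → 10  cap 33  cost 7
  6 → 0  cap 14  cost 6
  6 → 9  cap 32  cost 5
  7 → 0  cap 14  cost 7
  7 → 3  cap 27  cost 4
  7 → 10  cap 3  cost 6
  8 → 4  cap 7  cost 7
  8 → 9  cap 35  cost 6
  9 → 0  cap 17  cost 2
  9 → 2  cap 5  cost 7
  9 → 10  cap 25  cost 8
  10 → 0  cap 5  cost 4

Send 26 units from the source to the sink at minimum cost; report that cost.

shortest-cost path #1: 5→6→0 push 3 @ unit cost 11 (adds 33)
shortest-cost path #2: 5→10→0 push 5 @ unit cost 11 (adds 55)
shortest-cost path #3: 5→2→7→0 push 7 @ unit cost 17 (adds 119)
shortest-cost path #4: 5→3→1→6→0 push 7 @ unit cost 22 (adds 154)
shortest-cost path #5: 5→3→2→7→0 push 4 @ unit cost 24 (adds 96)
total cost = 457

Minimum cost for 26 units: 457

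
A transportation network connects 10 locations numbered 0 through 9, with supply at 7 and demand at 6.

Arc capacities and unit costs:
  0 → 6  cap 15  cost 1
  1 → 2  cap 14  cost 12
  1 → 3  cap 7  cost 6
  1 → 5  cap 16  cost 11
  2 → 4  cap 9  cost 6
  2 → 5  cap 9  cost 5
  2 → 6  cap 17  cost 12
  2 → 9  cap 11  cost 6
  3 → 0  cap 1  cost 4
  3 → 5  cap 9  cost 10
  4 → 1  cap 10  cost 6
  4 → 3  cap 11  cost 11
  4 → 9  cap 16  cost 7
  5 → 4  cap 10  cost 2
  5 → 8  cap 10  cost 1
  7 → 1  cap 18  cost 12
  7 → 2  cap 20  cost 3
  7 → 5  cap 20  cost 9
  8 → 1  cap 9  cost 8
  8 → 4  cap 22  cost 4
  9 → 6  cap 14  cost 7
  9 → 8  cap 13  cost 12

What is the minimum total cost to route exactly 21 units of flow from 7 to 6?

Minimum cost for 21 units: 326

shortest-cost path #1: 7→2→6 push 17 @ unit cost 15 (adds 255)
shortest-cost path #2: 7→2→9→6 push 3 @ unit cost 16 (adds 48)
shortest-cost path #3: 7→1→3→0→6 push 1 @ unit cost 23 (adds 23)
total cost = 326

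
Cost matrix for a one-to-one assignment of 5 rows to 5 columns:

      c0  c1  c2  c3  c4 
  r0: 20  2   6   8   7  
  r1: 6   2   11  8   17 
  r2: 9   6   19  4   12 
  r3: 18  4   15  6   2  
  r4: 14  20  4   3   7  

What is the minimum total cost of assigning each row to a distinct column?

optimal assignment: row0→col1 (cost 2), row1→col0 (cost 6), row2→col3 (cost 4), row3→col4 (cost 2), row4→col2 (cost 4)
total = 2 + 6 + 4 + 2 + 4 = 18

Minimum assignment cost: 18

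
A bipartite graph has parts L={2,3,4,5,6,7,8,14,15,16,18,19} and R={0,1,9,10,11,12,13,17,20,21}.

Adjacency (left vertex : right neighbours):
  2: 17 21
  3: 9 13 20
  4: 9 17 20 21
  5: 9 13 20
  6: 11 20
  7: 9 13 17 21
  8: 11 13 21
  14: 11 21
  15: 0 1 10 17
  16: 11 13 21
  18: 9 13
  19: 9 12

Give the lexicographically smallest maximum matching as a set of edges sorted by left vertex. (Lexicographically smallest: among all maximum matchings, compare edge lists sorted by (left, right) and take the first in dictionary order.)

|M| = 8 (so the lex-smallest maximum matching has 8 edges)
process left vertices in ascending order; for each, take the smallest-labelled available neighbour that still permits 8 edges overall, or leave it unmatched if none does
lex-smallest matching: {2-17, 3-9, 4-20, 5-13, 6-11, 7-21, 15-0, 19-12}

Lex-smallest maximum matching: {(2,17), (3,9), (4,20), (5,13), (6,11), (7,21), (15,0), (19,12)}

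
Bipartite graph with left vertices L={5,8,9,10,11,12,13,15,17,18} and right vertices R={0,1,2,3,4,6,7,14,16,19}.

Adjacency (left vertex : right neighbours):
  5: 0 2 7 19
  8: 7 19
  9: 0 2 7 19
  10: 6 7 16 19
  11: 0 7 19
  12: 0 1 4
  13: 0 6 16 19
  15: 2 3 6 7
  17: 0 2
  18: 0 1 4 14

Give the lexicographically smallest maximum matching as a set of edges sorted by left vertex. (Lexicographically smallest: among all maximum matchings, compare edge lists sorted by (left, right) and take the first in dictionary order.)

Lex-smallest maximum matching: {(5,0), (8,7), (9,2), (10,6), (11,19), (12,1), (13,16), (15,3), (18,4)}

|M| = 9 (so the lex-smallest maximum matching has 9 edges)
process left vertices in ascending order; for each, take the smallest-labelled available neighbour that still permits 9 edges overall, or leave it unmatched if none does
lex-smallest matching: {5-0, 8-7, 9-2, 10-6, 11-19, 12-1, 13-16, 15-3, 18-4}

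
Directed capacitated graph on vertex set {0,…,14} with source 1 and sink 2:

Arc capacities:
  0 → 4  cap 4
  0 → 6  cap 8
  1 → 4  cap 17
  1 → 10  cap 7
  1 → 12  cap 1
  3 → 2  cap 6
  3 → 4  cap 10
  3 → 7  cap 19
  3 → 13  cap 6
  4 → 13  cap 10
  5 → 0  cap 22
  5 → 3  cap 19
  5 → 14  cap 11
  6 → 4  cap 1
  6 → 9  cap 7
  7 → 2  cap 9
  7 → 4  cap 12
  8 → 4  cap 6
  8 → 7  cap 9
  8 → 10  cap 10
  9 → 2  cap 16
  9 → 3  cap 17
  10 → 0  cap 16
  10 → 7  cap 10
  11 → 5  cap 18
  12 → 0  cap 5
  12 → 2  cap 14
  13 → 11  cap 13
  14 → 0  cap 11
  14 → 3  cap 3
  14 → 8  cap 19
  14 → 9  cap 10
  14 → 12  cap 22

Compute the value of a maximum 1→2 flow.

Maximum flow value: 18

augment #1: 1→12→2 bottleneck 1, total now 1
augment #2: 1→10→7→2 bottleneck 7, total now 8
augment #3: 1→4→13→11→5→3→2 bottleneck 6, total now 14
augment #4: 1→4→13→11→5→3→7→2 bottleneck 2, total now 16
augment #5: 1→4→13→11→5→14→9→2 bottleneck 2, total now 18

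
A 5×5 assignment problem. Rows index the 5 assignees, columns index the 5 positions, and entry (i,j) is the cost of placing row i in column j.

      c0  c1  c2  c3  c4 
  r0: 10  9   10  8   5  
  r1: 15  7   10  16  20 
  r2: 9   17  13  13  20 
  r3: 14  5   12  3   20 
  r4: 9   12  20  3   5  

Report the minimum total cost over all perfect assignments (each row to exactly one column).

optimal assignment: row0→col4 (cost 5), row1→col2 (cost 10), row2→col0 (cost 9), row3→col1 (cost 5), row4→col3 (cost 3)
total = 5 + 10 + 9 + 5 + 3 = 32

Minimum assignment cost: 32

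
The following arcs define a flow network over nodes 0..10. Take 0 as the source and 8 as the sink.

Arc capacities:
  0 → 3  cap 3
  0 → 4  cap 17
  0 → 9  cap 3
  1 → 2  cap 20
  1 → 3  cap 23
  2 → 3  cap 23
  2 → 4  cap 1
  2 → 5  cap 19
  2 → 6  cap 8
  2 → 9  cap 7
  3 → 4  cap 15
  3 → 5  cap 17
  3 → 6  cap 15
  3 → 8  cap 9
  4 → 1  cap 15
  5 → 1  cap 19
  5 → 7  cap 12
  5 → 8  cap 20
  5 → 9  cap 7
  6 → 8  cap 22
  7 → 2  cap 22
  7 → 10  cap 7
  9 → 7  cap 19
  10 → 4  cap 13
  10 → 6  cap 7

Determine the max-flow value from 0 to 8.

augment #1: 0→3→8 bottleneck 3, total now 3
augment #2: 0→4→1→3→8 bottleneck 6, total now 9
augment #3: 0→4→1→2→5→8 bottleneck 9, total now 18
augment #4: 0→9→7→2→5→8 bottleneck 3, total now 21

Maximum flow value: 21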